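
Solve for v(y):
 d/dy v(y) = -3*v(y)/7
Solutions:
 v(y) = C1*exp(-3*y/7)


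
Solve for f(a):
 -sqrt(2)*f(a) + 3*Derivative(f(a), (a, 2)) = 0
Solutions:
 f(a) = C1*exp(-2^(1/4)*sqrt(3)*a/3) + C2*exp(2^(1/4)*sqrt(3)*a/3)


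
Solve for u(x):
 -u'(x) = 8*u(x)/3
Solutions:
 u(x) = C1*exp(-8*x/3)


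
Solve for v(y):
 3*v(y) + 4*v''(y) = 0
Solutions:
 v(y) = C1*sin(sqrt(3)*y/2) + C2*cos(sqrt(3)*y/2)


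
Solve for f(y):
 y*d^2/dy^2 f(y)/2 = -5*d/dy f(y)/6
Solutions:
 f(y) = C1 + C2/y^(2/3)


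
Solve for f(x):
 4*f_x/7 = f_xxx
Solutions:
 f(x) = C1 + C2*exp(-2*sqrt(7)*x/7) + C3*exp(2*sqrt(7)*x/7)


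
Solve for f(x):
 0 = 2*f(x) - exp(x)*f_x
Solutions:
 f(x) = C1*exp(-2*exp(-x))


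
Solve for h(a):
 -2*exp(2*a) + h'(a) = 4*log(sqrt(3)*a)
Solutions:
 h(a) = C1 + 4*a*log(a) + 2*a*(-2 + log(3)) + exp(2*a)


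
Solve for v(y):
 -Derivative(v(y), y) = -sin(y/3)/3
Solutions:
 v(y) = C1 - cos(y/3)


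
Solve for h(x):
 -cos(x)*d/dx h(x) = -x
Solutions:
 h(x) = C1 + Integral(x/cos(x), x)


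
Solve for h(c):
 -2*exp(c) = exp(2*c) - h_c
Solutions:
 h(c) = C1 + exp(2*c)/2 + 2*exp(c)


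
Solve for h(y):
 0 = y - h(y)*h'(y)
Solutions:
 h(y) = -sqrt(C1 + y^2)
 h(y) = sqrt(C1 + y^2)


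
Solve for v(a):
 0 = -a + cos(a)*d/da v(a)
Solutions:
 v(a) = C1 + Integral(a/cos(a), a)


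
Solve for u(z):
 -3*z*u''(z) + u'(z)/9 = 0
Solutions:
 u(z) = C1 + C2*z^(28/27)


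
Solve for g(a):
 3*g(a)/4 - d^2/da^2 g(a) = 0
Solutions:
 g(a) = C1*exp(-sqrt(3)*a/2) + C2*exp(sqrt(3)*a/2)


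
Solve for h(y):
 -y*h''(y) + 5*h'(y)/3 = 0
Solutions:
 h(y) = C1 + C2*y^(8/3)


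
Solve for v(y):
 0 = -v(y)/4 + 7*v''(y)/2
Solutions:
 v(y) = C1*exp(-sqrt(14)*y/14) + C2*exp(sqrt(14)*y/14)


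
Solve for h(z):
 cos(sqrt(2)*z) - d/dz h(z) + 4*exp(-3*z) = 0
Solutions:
 h(z) = C1 + sqrt(2)*sin(sqrt(2)*z)/2 - 4*exp(-3*z)/3


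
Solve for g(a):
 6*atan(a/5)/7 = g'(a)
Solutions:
 g(a) = C1 + 6*a*atan(a/5)/7 - 15*log(a^2 + 25)/7


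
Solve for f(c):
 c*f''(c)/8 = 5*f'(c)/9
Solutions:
 f(c) = C1 + C2*c^(49/9)


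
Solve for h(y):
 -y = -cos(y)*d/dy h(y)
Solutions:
 h(y) = C1 + Integral(y/cos(y), y)


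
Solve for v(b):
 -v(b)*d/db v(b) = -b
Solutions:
 v(b) = -sqrt(C1 + b^2)
 v(b) = sqrt(C1 + b^2)


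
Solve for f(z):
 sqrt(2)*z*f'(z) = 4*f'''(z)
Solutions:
 f(z) = C1 + Integral(C2*airyai(sqrt(2)*z/2) + C3*airybi(sqrt(2)*z/2), z)


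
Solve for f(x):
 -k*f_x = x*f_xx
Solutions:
 f(x) = C1 + x^(1 - re(k))*(C2*sin(log(x)*Abs(im(k))) + C3*cos(log(x)*im(k)))


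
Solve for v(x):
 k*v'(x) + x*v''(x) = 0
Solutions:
 v(x) = C1 + x^(1 - re(k))*(C2*sin(log(x)*Abs(im(k))) + C3*cos(log(x)*im(k)))


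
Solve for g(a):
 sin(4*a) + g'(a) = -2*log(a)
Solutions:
 g(a) = C1 - 2*a*log(a) + 2*a + cos(4*a)/4


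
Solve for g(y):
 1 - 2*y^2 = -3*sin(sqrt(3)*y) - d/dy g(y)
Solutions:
 g(y) = C1 + 2*y^3/3 - y + sqrt(3)*cos(sqrt(3)*y)


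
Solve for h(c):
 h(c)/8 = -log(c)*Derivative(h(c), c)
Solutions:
 h(c) = C1*exp(-li(c)/8)


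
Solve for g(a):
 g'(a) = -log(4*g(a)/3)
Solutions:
 Integral(1/(log(_y) - log(3) + 2*log(2)), (_y, g(a))) = C1 - a


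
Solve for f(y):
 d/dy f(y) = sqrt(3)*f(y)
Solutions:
 f(y) = C1*exp(sqrt(3)*y)


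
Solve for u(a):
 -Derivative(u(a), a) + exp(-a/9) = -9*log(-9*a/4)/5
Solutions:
 u(a) = C1 + 9*a*log(-a)/5 + 9*a*(-2*log(2) - 1 + 2*log(3))/5 - 9*exp(-a/9)


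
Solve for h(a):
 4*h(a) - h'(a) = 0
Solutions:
 h(a) = C1*exp(4*a)


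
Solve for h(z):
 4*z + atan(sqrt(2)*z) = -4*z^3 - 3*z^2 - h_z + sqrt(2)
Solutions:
 h(z) = C1 - z^4 - z^3 - 2*z^2 - z*atan(sqrt(2)*z) + sqrt(2)*z + sqrt(2)*log(2*z^2 + 1)/4


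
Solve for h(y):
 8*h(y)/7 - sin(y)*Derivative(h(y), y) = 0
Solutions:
 h(y) = C1*(cos(y) - 1)^(4/7)/(cos(y) + 1)^(4/7)


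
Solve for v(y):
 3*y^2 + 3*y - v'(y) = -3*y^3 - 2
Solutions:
 v(y) = C1 + 3*y^4/4 + y^3 + 3*y^2/2 + 2*y


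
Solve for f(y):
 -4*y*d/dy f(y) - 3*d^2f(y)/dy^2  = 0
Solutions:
 f(y) = C1 + C2*erf(sqrt(6)*y/3)


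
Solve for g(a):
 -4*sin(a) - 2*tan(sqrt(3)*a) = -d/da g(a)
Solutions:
 g(a) = C1 - 2*sqrt(3)*log(cos(sqrt(3)*a))/3 - 4*cos(a)


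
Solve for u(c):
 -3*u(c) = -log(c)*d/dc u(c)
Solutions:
 u(c) = C1*exp(3*li(c))


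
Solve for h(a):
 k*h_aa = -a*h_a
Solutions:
 h(a) = C1 + C2*sqrt(k)*erf(sqrt(2)*a*sqrt(1/k)/2)


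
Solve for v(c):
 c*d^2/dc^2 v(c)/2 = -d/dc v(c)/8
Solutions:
 v(c) = C1 + C2*c^(3/4)


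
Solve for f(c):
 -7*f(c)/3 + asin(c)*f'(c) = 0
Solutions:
 f(c) = C1*exp(7*Integral(1/asin(c), c)/3)


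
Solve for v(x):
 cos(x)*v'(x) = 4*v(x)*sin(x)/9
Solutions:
 v(x) = C1/cos(x)^(4/9)


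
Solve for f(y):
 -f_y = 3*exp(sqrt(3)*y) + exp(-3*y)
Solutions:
 f(y) = C1 - sqrt(3)*exp(sqrt(3)*y) + exp(-3*y)/3


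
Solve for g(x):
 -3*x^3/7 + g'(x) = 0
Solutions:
 g(x) = C1 + 3*x^4/28


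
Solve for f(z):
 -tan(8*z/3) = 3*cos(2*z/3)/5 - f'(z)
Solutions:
 f(z) = C1 - 3*log(cos(8*z/3))/8 + 9*sin(2*z/3)/10


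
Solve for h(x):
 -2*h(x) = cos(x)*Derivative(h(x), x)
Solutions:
 h(x) = C1*(sin(x) - 1)/(sin(x) + 1)


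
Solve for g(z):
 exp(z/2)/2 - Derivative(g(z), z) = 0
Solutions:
 g(z) = C1 + exp(z/2)


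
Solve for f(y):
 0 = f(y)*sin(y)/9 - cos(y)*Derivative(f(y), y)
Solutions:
 f(y) = C1/cos(y)^(1/9)


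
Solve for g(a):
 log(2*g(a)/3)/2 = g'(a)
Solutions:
 -2*Integral(1/(log(_y) - log(3) + log(2)), (_y, g(a))) = C1 - a


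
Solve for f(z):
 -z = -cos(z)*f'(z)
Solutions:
 f(z) = C1 + Integral(z/cos(z), z)


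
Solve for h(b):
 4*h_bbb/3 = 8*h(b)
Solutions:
 h(b) = C3*exp(6^(1/3)*b) + (C1*sin(2^(1/3)*3^(5/6)*b/2) + C2*cos(2^(1/3)*3^(5/6)*b/2))*exp(-6^(1/3)*b/2)


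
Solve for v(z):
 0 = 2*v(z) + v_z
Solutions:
 v(z) = C1*exp(-2*z)


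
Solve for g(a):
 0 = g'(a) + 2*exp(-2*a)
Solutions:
 g(a) = C1 + exp(-2*a)


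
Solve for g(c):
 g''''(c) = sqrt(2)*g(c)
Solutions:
 g(c) = C1*exp(-2^(1/8)*c) + C2*exp(2^(1/8)*c) + C3*sin(2^(1/8)*c) + C4*cos(2^(1/8)*c)


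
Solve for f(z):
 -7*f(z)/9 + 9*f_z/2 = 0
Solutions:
 f(z) = C1*exp(14*z/81)


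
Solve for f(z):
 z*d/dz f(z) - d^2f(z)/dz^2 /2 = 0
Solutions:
 f(z) = C1 + C2*erfi(z)


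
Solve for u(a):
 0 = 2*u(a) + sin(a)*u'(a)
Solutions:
 u(a) = C1*(cos(a) + 1)/(cos(a) - 1)


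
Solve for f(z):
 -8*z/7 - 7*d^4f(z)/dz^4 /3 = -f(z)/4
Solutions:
 f(z) = C1*exp(-sqrt(2)*3^(1/4)*7^(3/4)*z/14) + C2*exp(sqrt(2)*3^(1/4)*7^(3/4)*z/14) + C3*sin(sqrt(2)*3^(1/4)*7^(3/4)*z/14) + C4*cos(sqrt(2)*3^(1/4)*7^(3/4)*z/14) + 32*z/7


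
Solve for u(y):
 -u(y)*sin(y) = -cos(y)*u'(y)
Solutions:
 u(y) = C1/cos(y)


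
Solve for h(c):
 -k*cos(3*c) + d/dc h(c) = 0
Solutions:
 h(c) = C1 + k*sin(3*c)/3


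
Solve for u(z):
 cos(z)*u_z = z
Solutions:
 u(z) = C1 + Integral(z/cos(z), z)


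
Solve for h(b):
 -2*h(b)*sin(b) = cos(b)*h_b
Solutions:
 h(b) = C1*cos(b)^2


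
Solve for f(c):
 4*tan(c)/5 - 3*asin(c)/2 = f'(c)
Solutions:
 f(c) = C1 - 3*c*asin(c)/2 - 3*sqrt(1 - c^2)/2 - 4*log(cos(c))/5


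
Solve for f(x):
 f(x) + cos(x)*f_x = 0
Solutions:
 f(x) = C1*sqrt(sin(x) - 1)/sqrt(sin(x) + 1)


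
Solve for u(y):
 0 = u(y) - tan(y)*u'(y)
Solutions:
 u(y) = C1*sin(y)


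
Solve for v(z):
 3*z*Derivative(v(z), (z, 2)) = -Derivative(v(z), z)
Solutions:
 v(z) = C1 + C2*z^(2/3)


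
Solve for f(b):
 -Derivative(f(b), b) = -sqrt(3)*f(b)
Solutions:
 f(b) = C1*exp(sqrt(3)*b)


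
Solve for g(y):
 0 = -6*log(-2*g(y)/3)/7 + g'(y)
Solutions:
 -7*Integral(1/(log(-_y) - log(3) + log(2)), (_y, g(y)))/6 = C1 - y


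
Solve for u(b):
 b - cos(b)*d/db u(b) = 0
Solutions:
 u(b) = C1 + Integral(b/cos(b), b)


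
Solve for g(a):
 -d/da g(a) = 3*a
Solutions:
 g(a) = C1 - 3*a^2/2


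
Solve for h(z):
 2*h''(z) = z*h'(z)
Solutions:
 h(z) = C1 + C2*erfi(z/2)


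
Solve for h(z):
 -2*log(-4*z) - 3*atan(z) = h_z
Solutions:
 h(z) = C1 - 2*z*log(-z) - 3*z*atan(z) - 4*z*log(2) + 2*z + 3*log(z^2 + 1)/2


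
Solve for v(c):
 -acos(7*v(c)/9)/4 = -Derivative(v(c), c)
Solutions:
 Integral(1/acos(7*_y/9), (_y, v(c))) = C1 + c/4


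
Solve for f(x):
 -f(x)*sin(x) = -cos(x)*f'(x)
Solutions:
 f(x) = C1/cos(x)


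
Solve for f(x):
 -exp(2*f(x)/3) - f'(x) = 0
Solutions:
 f(x) = 3*log(-sqrt(-1/(C1 - x))) - 3*log(2) + 3*log(6)/2
 f(x) = 3*log(-1/(C1 - x))/2 - 3*log(2) + 3*log(6)/2


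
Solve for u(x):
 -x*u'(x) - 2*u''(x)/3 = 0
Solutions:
 u(x) = C1 + C2*erf(sqrt(3)*x/2)


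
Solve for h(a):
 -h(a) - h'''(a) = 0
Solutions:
 h(a) = C3*exp(-a) + (C1*sin(sqrt(3)*a/2) + C2*cos(sqrt(3)*a/2))*exp(a/2)


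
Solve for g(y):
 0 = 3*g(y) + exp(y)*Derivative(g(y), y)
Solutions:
 g(y) = C1*exp(3*exp(-y))


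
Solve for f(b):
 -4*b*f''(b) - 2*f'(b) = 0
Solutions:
 f(b) = C1 + C2*sqrt(b)


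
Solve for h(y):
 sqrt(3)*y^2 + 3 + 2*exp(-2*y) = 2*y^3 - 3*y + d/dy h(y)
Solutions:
 h(y) = C1 - y^4/2 + sqrt(3)*y^3/3 + 3*y^2/2 + 3*y - exp(-2*y)


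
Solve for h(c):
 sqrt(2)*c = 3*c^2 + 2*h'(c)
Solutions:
 h(c) = C1 - c^3/2 + sqrt(2)*c^2/4


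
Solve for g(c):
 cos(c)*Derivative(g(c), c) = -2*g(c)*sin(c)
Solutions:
 g(c) = C1*cos(c)^2


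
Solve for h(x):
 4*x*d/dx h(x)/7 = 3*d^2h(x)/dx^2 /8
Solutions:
 h(x) = C1 + C2*erfi(4*sqrt(21)*x/21)


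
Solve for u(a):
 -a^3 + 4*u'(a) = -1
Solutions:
 u(a) = C1 + a^4/16 - a/4


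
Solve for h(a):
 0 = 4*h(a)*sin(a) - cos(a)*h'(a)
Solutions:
 h(a) = C1/cos(a)^4


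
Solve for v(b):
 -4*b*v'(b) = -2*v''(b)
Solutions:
 v(b) = C1 + C2*erfi(b)


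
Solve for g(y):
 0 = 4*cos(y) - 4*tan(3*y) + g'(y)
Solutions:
 g(y) = C1 - 4*log(cos(3*y))/3 - 4*sin(y)


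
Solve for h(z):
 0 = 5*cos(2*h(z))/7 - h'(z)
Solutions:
 -5*z/7 - log(sin(2*h(z)) - 1)/4 + log(sin(2*h(z)) + 1)/4 = C1


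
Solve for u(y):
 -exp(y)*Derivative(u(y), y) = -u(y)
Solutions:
 u(y) = C1*exp(-exp(-y))


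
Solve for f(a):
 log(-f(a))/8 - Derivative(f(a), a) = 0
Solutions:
 -li(-f(a)) = C1 + a/8


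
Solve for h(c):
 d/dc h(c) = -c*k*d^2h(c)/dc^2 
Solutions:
 h(c) = C1 + c^(((re(k) - 1)*re(k) + im(k)^2)/(re(k)^2 + im(k)^2))*(C2*sin(log(c)*Abs(im(k))/(re(k)^2 + im(k)^2)) + C3*cos(log(c)*im(k)/(re(k)^2 + im(k)^2)))


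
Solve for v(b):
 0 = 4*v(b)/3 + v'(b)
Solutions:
 v(b) = C1*exp(-4*b/3)


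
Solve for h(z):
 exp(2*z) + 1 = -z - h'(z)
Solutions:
 h(z) = C1 - z^2/2 - z - exp(2*z)/2


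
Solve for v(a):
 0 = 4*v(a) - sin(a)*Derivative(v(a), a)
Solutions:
 v(a) = C1*(cos(a)^2 - 2*cos(a) + 1)/(cos(a)^2 + 2*cos(a) + 1)


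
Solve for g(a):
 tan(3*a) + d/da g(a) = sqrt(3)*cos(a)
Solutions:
 g(a) = C1 + log(cos(3*a))/3 + sqrt(3)*sin(a)


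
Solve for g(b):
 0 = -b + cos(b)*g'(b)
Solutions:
 g(b) = C1 + Integral(b/cos(b), b)


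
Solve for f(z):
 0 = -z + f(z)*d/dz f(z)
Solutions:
 f(z) = -sqrt(C1 + z^2)
 f(z) = sqrt(C1 + z^2)


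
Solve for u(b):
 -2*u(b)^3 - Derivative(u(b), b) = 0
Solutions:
 u(b) = -sqrt(2)*sqrt(-1/(C1 - 2*b))/2
 u(b) = sqrt(2)*sqrt(-1/(C1 - 2*b))/2


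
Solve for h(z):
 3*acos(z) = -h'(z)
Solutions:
 h(z) = C1 - 3*z*acos(z) + 3*sqrt(1 - z^2)


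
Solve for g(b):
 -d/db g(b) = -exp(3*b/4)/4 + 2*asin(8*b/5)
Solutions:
 g(b) = C1 - 2*b*asin(8*b/5) - sqrt(25 - 64*b^2)/4 + exp(3*b/4)/3


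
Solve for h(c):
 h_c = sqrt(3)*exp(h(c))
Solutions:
 h(c) = log(-1/(C1 + sqrt(3)*c))


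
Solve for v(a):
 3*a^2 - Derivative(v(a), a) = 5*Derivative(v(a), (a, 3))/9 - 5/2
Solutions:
 v(a) = C1 + C2*sin(3*sqrt(5)*a/5) + C3*cos(3*sqrt(5)*a/5) + a^3 - 5*a/6


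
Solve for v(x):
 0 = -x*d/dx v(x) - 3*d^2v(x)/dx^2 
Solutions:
 v(x) = C1 + C2*erf(sqrt(6)*x/6)


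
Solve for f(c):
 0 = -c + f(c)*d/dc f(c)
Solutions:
 f(c) = -sqrt(C1 + c^2)
 f(c) = sqrt(C1 + c^2)


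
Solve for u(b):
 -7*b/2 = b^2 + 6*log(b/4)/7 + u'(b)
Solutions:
 u(b) = C1 - b^3/3 - 7*b^2/4 - 6*b*log(b)/7 + 6*b/7 + 12*b*log(2)/7


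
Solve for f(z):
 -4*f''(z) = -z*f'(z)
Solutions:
 f(z) = C1 + C2*erfi(sqrt(2)*z/4)


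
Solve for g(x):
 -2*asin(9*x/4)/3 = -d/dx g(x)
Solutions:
 g(x) = C1 + 2*x*asin(9*x/4)/3 + 2*sqrt(16 - 81*x^2)/27


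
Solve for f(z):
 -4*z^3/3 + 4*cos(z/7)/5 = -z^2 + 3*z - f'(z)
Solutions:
 f(z) = C1 + z^4/3 - z^3/3 + 3*z^2/2 - 28*sin(z/7)/5


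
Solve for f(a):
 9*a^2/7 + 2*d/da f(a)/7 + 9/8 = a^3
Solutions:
 f(a) = C1 + 7*a^4/8 - 3*a^3/2 - 63*a/16


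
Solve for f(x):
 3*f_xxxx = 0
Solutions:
 f(x) = C1 + C2*x + C3*x^2 + C4*x^3


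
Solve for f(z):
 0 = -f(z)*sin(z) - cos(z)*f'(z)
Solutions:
 f(z) = C1*cos(z)


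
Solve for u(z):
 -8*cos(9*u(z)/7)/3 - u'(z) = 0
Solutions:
 8*z/3 - 7*log(sin(9*u(z)/7) - 1)/18 + 7*log(sin(9*u(z)/7) + 1)/18 = C1


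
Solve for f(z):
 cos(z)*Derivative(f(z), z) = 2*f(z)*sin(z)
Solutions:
 f(z) = C1/cos(z)^2


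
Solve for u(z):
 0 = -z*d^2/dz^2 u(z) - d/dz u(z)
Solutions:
 u(z) = C1 + C2*log(z)


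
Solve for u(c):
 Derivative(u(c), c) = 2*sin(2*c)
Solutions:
 u(c) = C1 - cos(2*c)


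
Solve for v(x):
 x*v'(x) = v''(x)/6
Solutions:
 v(x) = C1 + C2*erfi(sqrt(3)*x)


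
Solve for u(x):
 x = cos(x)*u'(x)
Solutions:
 u(x) = C1 + Integral(x/cos(x), x)


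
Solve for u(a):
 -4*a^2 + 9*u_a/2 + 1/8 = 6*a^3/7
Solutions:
 u(a) = C1 + a^4/21 + 8*a^3/27 - a/36


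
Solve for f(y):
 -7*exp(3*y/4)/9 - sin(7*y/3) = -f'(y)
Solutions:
 f(y) = C1 + 28*exp(3*y/4)/27 - 3*cos(7*y/3)/7


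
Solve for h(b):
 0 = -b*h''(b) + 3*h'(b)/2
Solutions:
 h(b) = C1 + C2*b^(5/2)


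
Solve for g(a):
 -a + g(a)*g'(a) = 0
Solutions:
 g(a) = -sqrt(C1 + a^2)
 g(a) = sqrt(C1 + a^2)


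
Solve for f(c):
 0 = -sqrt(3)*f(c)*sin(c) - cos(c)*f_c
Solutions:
 f(c) = C1*cos(c)^(sqrt(3))


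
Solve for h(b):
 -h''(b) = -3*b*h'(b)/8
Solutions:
 h(b) = C1 + C2*erfi(sqrt(3)*b/4)


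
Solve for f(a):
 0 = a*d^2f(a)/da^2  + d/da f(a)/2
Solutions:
 f(a) = C1 + C2*sqrt(a)


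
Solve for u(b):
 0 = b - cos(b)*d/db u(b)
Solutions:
 u(b) = C1 + Integral(b/cos(b), b)


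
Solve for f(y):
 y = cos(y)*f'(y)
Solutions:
 f(y) = C1 + Integral(y/cos(y), y)


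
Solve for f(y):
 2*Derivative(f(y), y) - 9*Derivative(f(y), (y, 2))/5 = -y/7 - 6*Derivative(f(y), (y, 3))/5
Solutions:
 f(y) = C1 - y^2/28 - 9*y/140 + (C2*sin(sqrt(159)*y/12) + C3*cos(sqrt(159)*y/12))*exp(3*y/4)


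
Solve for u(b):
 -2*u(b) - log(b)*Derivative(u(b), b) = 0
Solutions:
 u(b) = C1*exp(-2*li(b))


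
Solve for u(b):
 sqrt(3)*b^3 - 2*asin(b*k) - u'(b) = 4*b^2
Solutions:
 u(b) = C1 + sqrt(3)*b^4/4 - 4*b^3/3 - 2*Piecewise((b*asin(b*k) + sqrt(-b^2*k^2 + 1)/k, Ne(k, 0)), (0, True))


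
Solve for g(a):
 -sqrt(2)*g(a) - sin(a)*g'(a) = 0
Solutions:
 g(a) = C1*(cos(a) + 1)^(sqrt(2)/2)/(cos(a) - 1)^(sqrt(2)/2)


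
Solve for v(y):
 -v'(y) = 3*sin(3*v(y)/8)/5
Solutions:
 3*y/5 + 4*log(cos(3*v(y)/8) - 1)/3 - 4*log(cos(3*v(y)/8) + 1)/3 = C1


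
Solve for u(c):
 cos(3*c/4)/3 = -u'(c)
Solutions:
 u(c) = C1 - 4*sin(3*c/4)/9


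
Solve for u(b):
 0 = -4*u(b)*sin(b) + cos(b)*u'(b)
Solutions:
 u(b) = C1/cos(b)^4


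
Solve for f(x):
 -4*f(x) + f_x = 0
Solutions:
 f(x) = C1*exp(4*x)


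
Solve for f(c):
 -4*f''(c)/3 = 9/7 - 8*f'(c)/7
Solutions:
 f(c) = C1 + C2*exp(6*c/7) + 9*c/8


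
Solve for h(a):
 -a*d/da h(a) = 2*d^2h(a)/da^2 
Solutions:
 h(a) = C1 + C2*erf(a/2)


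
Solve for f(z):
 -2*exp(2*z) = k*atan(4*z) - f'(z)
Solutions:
 f(z) = C1 + k*(z*atan(4*z) - log(16*z^2 + 1)/8) + exp(2*z)


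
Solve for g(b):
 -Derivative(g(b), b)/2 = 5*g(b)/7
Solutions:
 g(b) = C1*exp(-10*b/7)


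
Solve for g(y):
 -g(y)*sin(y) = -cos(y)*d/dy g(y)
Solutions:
 g(y) = C1/cos(y)


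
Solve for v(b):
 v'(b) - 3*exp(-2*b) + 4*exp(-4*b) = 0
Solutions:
 v(b) = C1 - 3*exp(-2*b)/2 + exp(-4*b)


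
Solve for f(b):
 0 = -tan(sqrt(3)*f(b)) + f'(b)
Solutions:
 f(b) = sqrt(3)*(pi - asin(C1*exp(sqrt(3)*b)))/3
 f(b) = sqrt(3)*asin(C1*exp(sqrt(3)*b))/3


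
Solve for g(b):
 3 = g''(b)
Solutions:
 g(b) = C1 + C2*b + 3*b^2/2


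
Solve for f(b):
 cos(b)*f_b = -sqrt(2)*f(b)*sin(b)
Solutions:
 f(b) = C1*cos(b)^(sqrt(2))


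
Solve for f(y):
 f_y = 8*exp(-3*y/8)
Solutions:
 f(y) = C1 - 64*exp(-3*y/8)/3


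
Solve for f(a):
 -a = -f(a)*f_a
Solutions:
 f(a) = -sqrt(C1 + a^2)
 f(a) = sqrt(C1 + a^2)


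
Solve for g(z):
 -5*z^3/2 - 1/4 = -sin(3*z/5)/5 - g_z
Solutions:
 g(z) = C1 + 5*z^4/8 + z/4 + cos(3*z/5)/3


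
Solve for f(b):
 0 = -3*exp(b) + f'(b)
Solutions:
 f(b) = C1 + 3*exp(b)


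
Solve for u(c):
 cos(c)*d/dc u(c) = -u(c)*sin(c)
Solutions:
 u(c) = C1*cos(c)


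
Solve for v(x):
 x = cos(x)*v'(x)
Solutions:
 v(x) = C1 + Integral(x/cos(x), x)


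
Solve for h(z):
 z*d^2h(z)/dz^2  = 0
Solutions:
 h(z) = C1 + C2*z


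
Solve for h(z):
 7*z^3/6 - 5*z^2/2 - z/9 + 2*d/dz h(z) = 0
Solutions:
 h(z) = C1 - 7*z^4/48 + 5*z^3/12 + z^2/36


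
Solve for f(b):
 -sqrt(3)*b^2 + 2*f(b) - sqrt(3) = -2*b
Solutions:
 f(b) = sqrt(3)*b^2/2 - b + sqrt(3)/2


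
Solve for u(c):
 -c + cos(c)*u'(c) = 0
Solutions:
 u(c) = C1 + Integral(c/cos(c), c)


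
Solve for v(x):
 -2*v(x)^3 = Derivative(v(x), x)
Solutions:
 v(x) = -sqrt(2)*sqrt(-1/(C1 - 2*x))/2
 v(x) = sqrt(2)*sqrt(-1/(C1 - 2*x))/2


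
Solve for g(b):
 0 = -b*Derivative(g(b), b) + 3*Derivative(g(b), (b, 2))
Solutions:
 g(b) = C1 + C2*erfi(sqrt(6)*b/6)


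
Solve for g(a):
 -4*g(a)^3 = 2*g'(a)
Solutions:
 g(a) = -sqrt(2)*sqrt(-1/(C1 - 2*a))/2
 g(a) = sqrt(2)*sqrt(-1/(C1 - 2*a))/2


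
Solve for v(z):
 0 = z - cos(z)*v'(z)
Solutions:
 v(z) = C1 + Integral(z/cos(z), z)


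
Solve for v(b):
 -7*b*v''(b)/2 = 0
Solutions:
 v(b) = C1 + C2*b


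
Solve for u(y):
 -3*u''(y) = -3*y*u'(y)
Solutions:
 u(y) = C1 + C2*erfi(sqrt(2)*y/2)


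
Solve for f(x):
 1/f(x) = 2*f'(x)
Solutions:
 f(x) = -sqrt(C1 + x)
 f(x) = sqrt(C1 + x)


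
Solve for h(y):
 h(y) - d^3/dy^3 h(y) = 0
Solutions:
 h(y) = C3*exp(y) + (C1*sin(sqrt(3)*y/2) + C2*cos(sqrt(3)*y/2))*exp(-y/2)


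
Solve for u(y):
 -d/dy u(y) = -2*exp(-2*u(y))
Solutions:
 u(y) = log(-sqrt(C1 + 4*y))
 u(y) = log(C1 + 4*y)/2


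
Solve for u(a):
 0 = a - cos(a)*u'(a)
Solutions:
 u(a) = C1 + Integral(a/cos(a), a)


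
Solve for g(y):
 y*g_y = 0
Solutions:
 g(y) = C1


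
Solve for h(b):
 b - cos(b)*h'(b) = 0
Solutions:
 h(b) = C1 + Integral(b/cos(b), b)


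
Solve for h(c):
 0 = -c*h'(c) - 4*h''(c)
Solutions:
 h(c) = C1 + C2*erf(sqrt(2)*c/4)


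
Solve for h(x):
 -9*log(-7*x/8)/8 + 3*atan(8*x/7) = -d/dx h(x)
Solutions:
 h(x) = C1 + 9*x*log(-x)/8 - 3*x*atan(8*x/7) - 27*x*log(2)/8 - 9*x/8 + 9*x*log(7)/8 + 21*log(64*x^2 + 49)/16


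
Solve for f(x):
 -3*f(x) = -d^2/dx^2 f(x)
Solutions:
 f(x) = C1*exp(-sqrt(3)*x) + C2*exp(sqrt(3)*x)


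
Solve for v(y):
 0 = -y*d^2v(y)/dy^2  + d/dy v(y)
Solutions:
 v(y) = C1 + C2*y^2


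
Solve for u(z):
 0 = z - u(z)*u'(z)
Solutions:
 u(z) = -sqrt(C1 + z^2)
 u(z) = sqrt(C1 + z^2)


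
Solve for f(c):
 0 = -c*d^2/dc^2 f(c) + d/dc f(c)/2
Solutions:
 f(c) = C1 + C2*c^(3/2)


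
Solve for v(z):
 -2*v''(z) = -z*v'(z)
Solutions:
 v(z) = C1 + C2*erfi(z/2)


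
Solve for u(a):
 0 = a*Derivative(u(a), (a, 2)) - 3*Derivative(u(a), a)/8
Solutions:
 u(a) = C1 + C2*a^(11/8)


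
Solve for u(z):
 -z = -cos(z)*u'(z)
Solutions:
 u(z) = C1 + Integral(z/cos(z), z)


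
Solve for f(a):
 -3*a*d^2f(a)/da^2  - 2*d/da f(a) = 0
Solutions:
 f(a) = C1 + C2*a^(1/3)


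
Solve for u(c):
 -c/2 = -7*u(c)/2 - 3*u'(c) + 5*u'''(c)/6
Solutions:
 u(c) = C1*exp(-c*(4*3^(2/3)*50^(1/3)/(sqrt(745) + 35)^(1/3) + 60^(1/3)*(sqrt(745) + 35)^(1/3))/20)*sin(3^(1/6)*c*(-20^(1/3)*3^(2/3)*(sqrt(745) + 35)^(1/3) + 12*50^(1/3)/(sqrt(745) + 35)^(1/3))/20) + C2*exp(-c*(4*3^(2/3)*50^(1/3)/(sqrt(745) + 35)^(1/3) + 60^(1/3)*(sqrt(745) + 35)^(1/3))/20)*cos(3^(1/6)*c*(-20^(1/3)*3^(2/3)*(sqrt(745) + 35)^(1/3) + 12*50^(1/3)/(sqrt(745) + 35)^(1/3))/20) + C3*exp(c*(4*3^(2/3)*50^(1/3)/(sqrt(745) + 35)^(1/3) + 60^(1/3)*(sqrt(745) + 35)^(1/3))/10) + c/7 - 6/49


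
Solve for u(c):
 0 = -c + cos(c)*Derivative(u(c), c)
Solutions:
 u(c) = C1 + Integral(c/cos(c), c)


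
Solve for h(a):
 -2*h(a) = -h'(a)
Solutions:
 h(a) = C1*exp(2*a)


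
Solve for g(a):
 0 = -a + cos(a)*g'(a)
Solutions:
 g(a) = C1 + Integral(a/cos(a), a)


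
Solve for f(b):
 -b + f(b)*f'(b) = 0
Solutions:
 f(b) = -sqrt(C1 + b^2)
 f(b) = sqrt(C1 + b^2)


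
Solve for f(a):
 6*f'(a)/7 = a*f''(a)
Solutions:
 f(a) = C1 + C2*a^(13/7)


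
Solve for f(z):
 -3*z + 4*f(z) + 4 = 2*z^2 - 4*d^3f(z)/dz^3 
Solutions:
 f(z) = C3*exp(-z) + z^2/2 + 3*z/4 + (C1*sin(sqrt(3)*z/2) + C2*cos(sqrt(3)*z/2))*exp(z/2) - 1


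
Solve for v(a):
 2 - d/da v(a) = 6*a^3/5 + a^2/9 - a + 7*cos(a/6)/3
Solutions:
 v(a) = C1 - 3*a^4/10 - a^3/27 + a^2/2 + 2*a - 14*sin(a/6)


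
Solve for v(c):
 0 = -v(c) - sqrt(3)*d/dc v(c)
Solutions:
 v(c) = C1*exp(-sqrt(3)*c/3)


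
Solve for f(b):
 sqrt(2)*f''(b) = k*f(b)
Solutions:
 f(b) = C1*exp(-2^(3/4)*b*sqrt(k)/2) + C2*exp(2^(3/4)*b*sqrt(k)/2)


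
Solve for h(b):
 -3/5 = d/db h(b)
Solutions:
 h(b) = C1 - 3*b/5


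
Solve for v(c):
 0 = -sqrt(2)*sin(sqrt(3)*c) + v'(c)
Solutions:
 v(c) = C1 - sqrt(6)*cos(sqrt(3)*c)/3


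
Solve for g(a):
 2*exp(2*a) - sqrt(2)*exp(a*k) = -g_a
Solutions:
 g(a) = C1 - exp(2*a) + sqrt(2)*exp(a*k)/k


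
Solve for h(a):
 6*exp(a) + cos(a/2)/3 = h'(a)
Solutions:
 h(a) = C1 + 6*exp(a) + 2*sin(a/2)/3


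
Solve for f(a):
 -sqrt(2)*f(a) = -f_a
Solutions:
 f(a) = C1*exp(sqrt(2)*a)


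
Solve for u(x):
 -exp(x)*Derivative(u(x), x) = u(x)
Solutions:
 u(x) = C1*exp(exp(-x))


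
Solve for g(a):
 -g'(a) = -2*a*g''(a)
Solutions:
 g(a) = C1 + C2*a^(3/2)


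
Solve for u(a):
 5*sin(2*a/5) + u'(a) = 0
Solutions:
 u(a) = C1 + 25*cos(2*a/5)/2


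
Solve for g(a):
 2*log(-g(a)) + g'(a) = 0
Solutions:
 -li(-g(a)) = C1 - 2*a


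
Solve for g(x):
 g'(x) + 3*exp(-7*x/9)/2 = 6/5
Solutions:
 g(x) = C1 + 6*x/5 + 27*exp(-7*x/9)/14


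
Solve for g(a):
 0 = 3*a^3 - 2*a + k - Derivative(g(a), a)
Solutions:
 g(a) = C1 + 3*a^4/4 - a^2 + a*k


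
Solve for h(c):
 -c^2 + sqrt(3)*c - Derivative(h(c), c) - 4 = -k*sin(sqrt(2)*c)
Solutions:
 h(c) = C1 - c^3/3 + sqrt(3)*c^2/2 - 4*c - sqrt(2)*k*cos(sqrt(2)*c)/2


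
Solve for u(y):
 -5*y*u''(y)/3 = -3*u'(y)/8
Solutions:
 u(y) = C1 + C2*y^(49/40)


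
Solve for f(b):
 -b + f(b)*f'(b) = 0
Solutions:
 f(b) = -sqrt(C1 + b^2)
 f(b) = sqrt(C1 + b^2)


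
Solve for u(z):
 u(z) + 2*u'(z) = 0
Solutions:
 u(z) = C1*exp(-z/2)


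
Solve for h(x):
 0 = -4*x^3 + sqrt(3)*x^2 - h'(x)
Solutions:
 h(x) = C1 - x^4 + sqrt(3)*x^3/3


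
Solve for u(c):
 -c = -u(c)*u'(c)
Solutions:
 u(c) = -sqrt(C1 + c^2)
 u(c) = sqrt(C1 + c^2)


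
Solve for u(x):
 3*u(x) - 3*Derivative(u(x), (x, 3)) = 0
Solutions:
 u(x) = C3*exp(x) + (C1*sin(sqrt(3)*x/2) + C2*cos(sqrt(3)*x/2))*exp(-x/2)


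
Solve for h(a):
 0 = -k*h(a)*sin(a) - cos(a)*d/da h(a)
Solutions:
 h(a) = C1*exp(k*log(cos(a)))


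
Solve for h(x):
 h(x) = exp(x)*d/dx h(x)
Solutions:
 h(x) = C1*exp(-exp(-x))


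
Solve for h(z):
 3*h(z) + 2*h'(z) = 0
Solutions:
 h(z) = C1*exp(-3*z/2)


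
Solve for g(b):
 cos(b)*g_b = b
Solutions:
 g(b) = C1 + Integral(b/cos(b), b)


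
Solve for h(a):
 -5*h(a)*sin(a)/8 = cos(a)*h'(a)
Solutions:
 h(a) = C1*cos(a)^(5/8)


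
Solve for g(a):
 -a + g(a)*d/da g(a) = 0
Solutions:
 g(a) = -sqrt(C1 + a^2)
 g(a) = sqrt(C1 + a^2)


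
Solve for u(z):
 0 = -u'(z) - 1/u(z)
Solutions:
 u(z) = -sqrt(C1 - 2*z)
 u(z) = sqrt(C1 - 2*z)


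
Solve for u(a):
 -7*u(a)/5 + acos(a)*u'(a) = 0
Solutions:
 u(a) = C1*exp(7*Integral(1/acos(a), a)/5)


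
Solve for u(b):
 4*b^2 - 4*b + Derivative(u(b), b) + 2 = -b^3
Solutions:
 u(b) = C1 - b^4/4 - 4*b^3/3 + 2*b^2 - 2*b


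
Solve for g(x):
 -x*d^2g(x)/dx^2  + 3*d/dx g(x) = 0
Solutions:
 g(x) = C1 + C2*x^4


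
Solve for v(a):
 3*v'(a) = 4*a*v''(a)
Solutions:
 v(a) = C1 + C2*a^(7/4)


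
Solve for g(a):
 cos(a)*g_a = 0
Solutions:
 g(a) = C1


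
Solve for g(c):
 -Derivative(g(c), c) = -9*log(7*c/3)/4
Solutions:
 g(c) = C1 + 9*c*log(c)/4 - 9*c*log(3)/4 - 9*c/4 + 9*c*log(7)/4


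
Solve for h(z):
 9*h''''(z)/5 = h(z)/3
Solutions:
 h(z) = C1*exp(-15^(1/4)*z/3) + C2*exp(15^(1/4)*z/3) + C3*sin(15^(1/4)*z/3) + C4*cos(15^(1/4)*z/3)


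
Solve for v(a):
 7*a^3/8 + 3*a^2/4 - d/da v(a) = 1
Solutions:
 v(a) = C1 + 7*a^4/32 + a^3/4 - a


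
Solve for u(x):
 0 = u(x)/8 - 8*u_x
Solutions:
 u(x) = C1*exp(x/64)


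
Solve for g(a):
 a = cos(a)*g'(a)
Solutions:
 g(a) = C1 + Integral(a/cos(a), a)


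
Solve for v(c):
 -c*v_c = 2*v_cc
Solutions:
 v(c) = C1 + C2*erf(c/2)


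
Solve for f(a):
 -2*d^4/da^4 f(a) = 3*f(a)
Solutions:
 f(a) = (C1*sin(6^(1/4)*a/2) + C2*cos(6^(1/4)*a/2))*exp(-6^(1/4)*a/2) + (C3*sin(6^(1/4)*a/2) + C4*cos(6^(1/4)*a/2))*exp(6^(1/4)*a/2)


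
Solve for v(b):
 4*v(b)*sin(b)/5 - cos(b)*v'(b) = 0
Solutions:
 v(b) = C1/cos(b)^(4/5)


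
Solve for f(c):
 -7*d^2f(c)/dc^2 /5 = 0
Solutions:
 f(c) = C1 + C2*c


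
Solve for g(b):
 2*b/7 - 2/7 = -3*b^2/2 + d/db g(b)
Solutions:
 g(b) = C1 + b^3/2 + b^2/7 - 2*b/7


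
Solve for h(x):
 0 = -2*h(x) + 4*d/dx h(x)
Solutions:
 h(x) = C1*exp(x/2)


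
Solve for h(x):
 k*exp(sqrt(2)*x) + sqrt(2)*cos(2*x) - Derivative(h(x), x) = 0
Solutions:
 h(x) = C1 + sqrt(2)*k*exp(sqrt(2)*x)/2 + sqrt(2)*sin(2*x)/2


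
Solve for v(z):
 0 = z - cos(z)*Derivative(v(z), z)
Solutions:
 v(z) = C1 + Integral(z/cos(z), z)


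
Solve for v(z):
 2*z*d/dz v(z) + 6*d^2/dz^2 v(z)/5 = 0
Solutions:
 v(z) = C1 + C2*erf(sqrt(30)*z/6)


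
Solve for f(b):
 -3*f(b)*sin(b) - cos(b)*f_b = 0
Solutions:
 f(b) = C1*cos(b)^3


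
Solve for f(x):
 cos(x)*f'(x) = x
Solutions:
 f(x) = C1 + Integral(x/cos(x), x)


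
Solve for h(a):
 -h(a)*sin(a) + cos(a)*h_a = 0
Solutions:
 h(a) = C1/cos(a)


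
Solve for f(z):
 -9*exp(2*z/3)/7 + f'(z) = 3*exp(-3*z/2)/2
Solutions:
 f(z) = C1 + 27*exp(2*z/3)/14 - 1/exp(z)^(3/2)


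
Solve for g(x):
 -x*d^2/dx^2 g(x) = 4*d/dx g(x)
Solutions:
 g(x) = C1 + C2/x^3


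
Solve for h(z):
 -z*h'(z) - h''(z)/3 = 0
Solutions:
 h(z) = C1 + C2*erf(sqrt(6)*z/2)


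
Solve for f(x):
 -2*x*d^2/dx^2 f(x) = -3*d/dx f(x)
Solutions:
 f(x) = C1 + C2*x^(5/2)


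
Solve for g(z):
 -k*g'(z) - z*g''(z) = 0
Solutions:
 g(z) = C1 + z^(1 - re(k))*(C2*sin(log(z)*Abs(im(k))) + C3*cos(log(z)*im(k)))


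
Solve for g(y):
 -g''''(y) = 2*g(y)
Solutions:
 g(y) = (C1*sin(2^(3/4)*y/2) + C2*cos(2^(3/4)*y/2))*exp(-2^(3/4)*y/2) + (C3*sin(2^(3/4)*y/2) + C4*cos(2^(3/4)*y/2))*exp(2^(3/4)*y/2)


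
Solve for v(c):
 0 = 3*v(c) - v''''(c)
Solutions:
 v(c) = C1*exp(-3^(1/4)*c) + C2*exp(3^(1/4)*c) + C3*sin(3^(1/4)*c) + C4*cos(3^(1/4)*c)


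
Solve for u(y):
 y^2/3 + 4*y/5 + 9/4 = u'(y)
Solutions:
 u(y) = C1 + y^3/9 + 2*y^2/5 + 9*y/4


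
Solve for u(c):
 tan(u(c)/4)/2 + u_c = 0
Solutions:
 u(c) = -4*asin(C1*exp(-c/8)) + 4*pi
 u(c) = 4*asin(C1*exp(-c/8))


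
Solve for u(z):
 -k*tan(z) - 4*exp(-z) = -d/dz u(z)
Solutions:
 u(z) = C1 + k*log(tan(z)^2 + 1)/2 - 4*exp(-z)


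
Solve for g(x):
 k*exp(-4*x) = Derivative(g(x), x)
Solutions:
 g(x) = C1 - k*exp(-4*x)/4


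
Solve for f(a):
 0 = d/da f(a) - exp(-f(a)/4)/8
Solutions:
 f(a) = 4*log(C1 + a/32)


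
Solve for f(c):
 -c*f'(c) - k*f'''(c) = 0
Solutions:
 f(c) = C1 + Integral(C2*airyai(c*(-1/k)^(1/3)) + C3*airybi(c*(-1/k)^(1/3)), c)


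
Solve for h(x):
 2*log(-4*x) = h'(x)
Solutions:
 h(x) = C1 + 2*x*log(-x) + 2*x*(-1 + 2*log(2))


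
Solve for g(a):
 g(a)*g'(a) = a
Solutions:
 g(a) = -sqrt(C1 + a^2)
 g(a) = sqrt(C1 + a^2)


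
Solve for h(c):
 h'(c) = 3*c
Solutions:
 h(c) = C1 + 3*c^2/2


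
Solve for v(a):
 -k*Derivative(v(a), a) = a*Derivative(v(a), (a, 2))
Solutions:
 v(a) = C1 + a^(1 - re(k))*(C2*sin(log(a)*Abs(im(k))) + C3*cos(log(a)*im(k)))


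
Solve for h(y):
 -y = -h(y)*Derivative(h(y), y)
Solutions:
 h(y) = -sqrt(C1 + y^2)
 h(y) = sqrt(C1 + y^2)


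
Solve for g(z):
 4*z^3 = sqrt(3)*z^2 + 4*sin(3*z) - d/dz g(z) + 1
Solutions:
 g(z) = C1 - z^4 + sqrt(3)*z^3/3 + z - 4*cos(3*z)/3


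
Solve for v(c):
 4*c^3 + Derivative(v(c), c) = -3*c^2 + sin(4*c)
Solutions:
 v(c) = C1 - c^4 - c^3 - cos(4*c)/4


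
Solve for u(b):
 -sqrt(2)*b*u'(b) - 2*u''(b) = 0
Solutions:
 u(b) = C1 + C2*erf(2^(1/4)*b/2)


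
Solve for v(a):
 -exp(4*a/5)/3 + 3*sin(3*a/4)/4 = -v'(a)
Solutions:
 v(a) = C1 + 5*exp(4*a/5)/12 + cos(3*a/4)


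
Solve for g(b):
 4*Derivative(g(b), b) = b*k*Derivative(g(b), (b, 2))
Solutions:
 g(b) = C1 + b^(((re(k) + 4)*re(k) + im(k)^2)/(re(k)^2 + im(k)^2))*(C2*sin(4*log(b)*Abs(im(k))/(re(k)^2 + im(k)^2)) + C3*cos(4*log(b)*im(k)/(re(k)^2 + im(k)^2)))


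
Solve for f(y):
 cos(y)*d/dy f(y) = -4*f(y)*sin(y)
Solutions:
 f(y) = C1*cos(y)^4


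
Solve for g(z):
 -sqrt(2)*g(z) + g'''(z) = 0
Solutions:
 g(z) = C3*exp(2^(1/6)*z) + (C1*sin(2^(1/6)*sqrt(3)*z/2) + C2*cos(2^(1/6)*sqrt(3)*z/2))*exp(-2^(1/6)*z/2)


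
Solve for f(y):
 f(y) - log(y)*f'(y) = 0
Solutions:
 f(y) = C1*exp(li(y))


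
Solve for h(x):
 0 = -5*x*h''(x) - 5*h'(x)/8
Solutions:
 h(x) = C1 + C2*x^(7/8)


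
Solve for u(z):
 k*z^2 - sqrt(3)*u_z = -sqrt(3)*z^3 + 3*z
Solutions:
 u(z) = C1 + sqrt(3)*k*z^3/9 + z^4/4 - sqrt(3)*z^2/2


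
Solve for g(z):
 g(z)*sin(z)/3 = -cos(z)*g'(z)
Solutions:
 g(z) = C1*cos(z)^(1/3)


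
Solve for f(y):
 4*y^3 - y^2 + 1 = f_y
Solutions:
 f(y) = C1 + y^4 - y^3/3 + y


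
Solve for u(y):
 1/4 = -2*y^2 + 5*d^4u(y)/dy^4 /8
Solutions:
 u(y) = C1 + C2*y + C3*y^2 + C4*y^3 + 2*y^6/225 + y^4/60


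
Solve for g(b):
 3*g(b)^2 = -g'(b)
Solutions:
 g(b) = 1/(C1 + 3*b)


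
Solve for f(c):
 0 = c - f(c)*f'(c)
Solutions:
 f(c) = -sqrt(C1 + c^2)
 f(c) = sqrt(C1 + c^2)


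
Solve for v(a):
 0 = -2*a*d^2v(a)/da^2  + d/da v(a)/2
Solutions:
 v(a) = C1 + C2*a^(5/4)


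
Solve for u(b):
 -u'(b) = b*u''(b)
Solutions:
 u(b) = C1 + C2*log(b)


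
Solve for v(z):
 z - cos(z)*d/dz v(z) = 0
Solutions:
 v(z) = C1 + Integral(z/cos(z), z)


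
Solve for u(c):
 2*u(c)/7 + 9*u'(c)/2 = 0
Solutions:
 u(c) = C1*exp(-4*c/63)


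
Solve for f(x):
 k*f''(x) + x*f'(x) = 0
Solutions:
 f(x) = C1 + C2*sqrt(k)*erf(sqrt(2)*x*sqrt(1/k)/2)


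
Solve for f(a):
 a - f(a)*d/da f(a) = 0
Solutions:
 f(a) = -sqrt(C1 + a^2)
 f(a) = sqrt(C1 + a^2)


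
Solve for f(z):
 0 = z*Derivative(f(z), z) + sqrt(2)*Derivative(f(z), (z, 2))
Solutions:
 f(z) = C1 + C2*erf(2^(1/4)*z/2)


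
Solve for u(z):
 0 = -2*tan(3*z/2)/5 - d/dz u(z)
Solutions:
 u(z) = C1 + 4*log(cos(3*z/2))/15


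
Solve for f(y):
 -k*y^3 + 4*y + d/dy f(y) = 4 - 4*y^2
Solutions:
 f(y) = C1 + k*y^4/4 - 4*y^3/3 - 2*y^2 + 4*y


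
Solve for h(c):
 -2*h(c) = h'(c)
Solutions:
 h(c) = C1*exp(-2*c)


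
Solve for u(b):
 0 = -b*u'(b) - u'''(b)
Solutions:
 u(b) = C1 + Integral(C2*airyai(-b) + C3*airybi(-b), b)


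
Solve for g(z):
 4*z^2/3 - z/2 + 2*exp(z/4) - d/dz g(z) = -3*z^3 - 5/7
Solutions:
 g(z) = C1 + 3*z^4/4 + 4*z^3/9 - z^2/4 + 5*z/7 + 8*exp(z/4)


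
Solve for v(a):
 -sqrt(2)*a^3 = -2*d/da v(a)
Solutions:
 v(a) = C1 + sqrt(2)*a^4/8


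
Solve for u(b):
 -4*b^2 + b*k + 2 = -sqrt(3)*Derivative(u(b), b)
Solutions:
 u(b) = C1 + 4*sqrt(3)*b^3/9 - sqrt(3)*b^2*k/6 - 2*sqrt(3)*b/3


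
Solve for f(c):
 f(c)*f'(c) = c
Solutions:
 f(c) = -sqrt(C1 + c^2)
 f(c) = sqrt(C1 + c^2)


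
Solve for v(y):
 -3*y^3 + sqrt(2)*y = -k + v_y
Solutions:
 v(y) = C1 + k*y - 3*y^4/4 + sqrt(2)*y^2/2


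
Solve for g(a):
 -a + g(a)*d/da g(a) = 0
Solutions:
 g(a) = -sqrt(C1 + a^2)
 g(a) = sqrt(C1 + a^2)


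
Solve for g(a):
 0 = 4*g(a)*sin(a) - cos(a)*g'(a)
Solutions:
 g(a) = C1/cos(a)^4


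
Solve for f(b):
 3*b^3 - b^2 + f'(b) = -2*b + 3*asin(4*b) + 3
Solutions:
 f(b) = C1 - 3*b^4/4 + b^3/3 - b^2 + 3*b*asin(4*b) + 3*b + 3*sqrt(1 - 16*b^2)/4


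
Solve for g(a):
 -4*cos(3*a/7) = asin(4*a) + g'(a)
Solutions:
 g(a) = C1 - a*asin(4*a) - sqrt(1 - 16*a^2)/4 - 28*sin(3*a/7)/3


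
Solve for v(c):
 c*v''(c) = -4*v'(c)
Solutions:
 v(c) = C1 + C2/c^3


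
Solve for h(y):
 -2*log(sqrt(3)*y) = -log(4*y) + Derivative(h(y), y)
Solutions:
 h(y) = C1 - y*log(y) + y*log(4/3) + y


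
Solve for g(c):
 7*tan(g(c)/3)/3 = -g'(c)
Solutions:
 g(c) = -3*asin(C1*exp(-7*c/9)) + 3*pi
 g(c) = 3*asin(C1*exp(-7*c/9))


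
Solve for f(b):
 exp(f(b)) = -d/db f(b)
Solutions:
 f(b) = log(1/(C1 + b))


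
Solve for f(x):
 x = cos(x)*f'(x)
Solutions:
 f(x) = C1 + Integral(x/cos(x), x)


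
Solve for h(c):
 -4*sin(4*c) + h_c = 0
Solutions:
 h(c) = C1 - cos(4*c)


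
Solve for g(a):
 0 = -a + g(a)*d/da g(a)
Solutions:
 g(a) = -sqrt(C1 + a^2)
 g(a) = sqrt(C1 + a^2)


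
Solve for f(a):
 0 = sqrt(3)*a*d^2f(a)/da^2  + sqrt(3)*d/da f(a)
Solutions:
 f(a) = C1 + C2*log(a)


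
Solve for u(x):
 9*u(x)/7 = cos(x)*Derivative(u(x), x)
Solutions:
 u(x) = C1*(sin(x) + 1)^(9/14)/(sin(x) - 1)^(9/14)


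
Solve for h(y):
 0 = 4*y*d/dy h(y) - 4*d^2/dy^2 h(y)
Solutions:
 h(y) = C1 + C2*erfi(sqrt(2)*y/2)


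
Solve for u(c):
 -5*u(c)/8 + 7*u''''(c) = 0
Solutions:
 u(c) = C1*exp(-3430^(1/4)*c/14) + C2*exp(3430^(1/4)*c/14) + C3*sin(3430^(1/4)*c/14) + C4*cos(3430^(1/4)*c/14)


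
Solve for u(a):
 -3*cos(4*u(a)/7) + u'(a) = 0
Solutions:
 -3*a - 7*log(sin(4*u(a)/7) - 1)/8 + 7*log(sin(4*u(a)/7) + 1)/8 = C1


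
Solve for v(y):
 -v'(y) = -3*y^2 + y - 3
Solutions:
 v(y) = C1 + y^3 - y^2/2 + 3*y


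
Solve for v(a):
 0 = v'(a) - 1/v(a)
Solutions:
 v(a) = -sqrt(C1 + 2*a)
 v(a) = sqrt(C1 + 2*a)


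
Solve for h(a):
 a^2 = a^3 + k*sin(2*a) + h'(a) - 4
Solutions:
 h(a) = C1 - a^4/4 + a^3/3 + 4*a + k*cos(2*a)/2


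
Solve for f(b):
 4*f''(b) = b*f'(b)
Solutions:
 f(b) = C1 + C2*erfi(sqrt(2)*b/4)


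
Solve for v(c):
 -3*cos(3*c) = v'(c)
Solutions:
 v(c) = C1 - sin(3*c)


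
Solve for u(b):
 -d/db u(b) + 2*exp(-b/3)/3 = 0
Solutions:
 u(b) = C1 - 2*exp(-b/3)


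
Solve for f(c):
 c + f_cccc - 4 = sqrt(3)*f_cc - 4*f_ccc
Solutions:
 f(c) = C1 + C2*c + C3*exp(c*(-2 + sqrt(sqrt(3) + 4))) + C4*exp(-c*(2 + sqrt(sqrt(3) + 4))) + sqrt(3)*c^3/18 + 2*c^2*(1 - sqrt(3))/3


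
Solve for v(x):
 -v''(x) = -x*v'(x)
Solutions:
 v(x) = C1 + C2*erfi(sqrt(2)*x/2)


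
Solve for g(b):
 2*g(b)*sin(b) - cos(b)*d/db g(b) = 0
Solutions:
 g(b) = C1/cos(b)^2


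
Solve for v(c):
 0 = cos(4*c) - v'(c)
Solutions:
 v(c) = C1 + sin(4*c)/4


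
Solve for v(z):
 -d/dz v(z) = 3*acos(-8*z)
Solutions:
 v(z) = C1 - 3*z*acos(-8*z) - 3*sqrt(1 - 64*z^2)/8


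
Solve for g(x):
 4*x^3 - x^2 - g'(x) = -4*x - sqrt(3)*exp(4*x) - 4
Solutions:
 g(x) = C1 + x^4 - x^3/3 + 2*x^2 + 4*x + sqrt(3)*exp(4*x)/4


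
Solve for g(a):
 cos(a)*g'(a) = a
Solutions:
 g(a) = C1 + Integral(a/cos(a), a)


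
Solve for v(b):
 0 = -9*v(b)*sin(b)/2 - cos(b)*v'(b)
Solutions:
 v(b) = C1*cos(b)^(9/2)


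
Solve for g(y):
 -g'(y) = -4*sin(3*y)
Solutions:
 g(y) = C1 - 4*cos(3*y)/3


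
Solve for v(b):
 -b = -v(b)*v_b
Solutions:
 v(b) = -sqrt(C1 + b^2)
 v(b) = sqrt(C1 + b^2)


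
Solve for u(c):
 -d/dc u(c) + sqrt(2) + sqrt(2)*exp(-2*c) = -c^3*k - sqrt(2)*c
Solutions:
 u(c) = C1 + c^4*k/4 + sqrt(2)*c^2/2 + sqrt(2)*c - sqrt(2)*exp(-2*c)/2


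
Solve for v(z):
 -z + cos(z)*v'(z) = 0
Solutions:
 v(z) = C1 + Integral(z/cos(z), z)


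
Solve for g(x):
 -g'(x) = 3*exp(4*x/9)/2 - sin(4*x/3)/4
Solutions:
 g(x) = C1 - 27*exp(4*x/9)/8 - 3*cos(4*x/3)/16


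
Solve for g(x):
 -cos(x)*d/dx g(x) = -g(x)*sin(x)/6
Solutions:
 g(x) = C1/cos(x)^(1/6)


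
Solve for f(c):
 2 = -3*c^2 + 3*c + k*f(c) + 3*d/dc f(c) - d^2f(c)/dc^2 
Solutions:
 f(c) = C1*exp(c*(3 - sqrt(4*k + 9))/2) + C2*exp(c*(sqrt(4*k + 9) + 3)/2) + 3*c^2/k - 3*c/k - 18*c/k^2 + 2/k + 15/k^2 + 54/k^3


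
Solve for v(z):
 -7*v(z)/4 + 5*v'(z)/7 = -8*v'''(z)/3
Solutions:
 v(z) = C1*exp(7^(1/3)*z*(-(1029 + sqrt(1065841))^(1/3) + 10*7^(1/3)/(1029 + sqrt(1065841))^(1/3))/56)*sin(sqrt(3)*7^(1/3)*z*(10*7^(1/3)/(1029 + sqrt(1065841))^(1/3) + (1029 + sqrt(1065841))^(1/3))/56) + C2*exp(7^(1/3)*z*(-(1029 + sqrt(1065841))^(1/3) + 10*7^(1/3)/(1029 + sqrt(1065841))^(1/3))/56)*cos(sqrt(3)*7^(1/3)*z*(10*7^(1/3)/(1029 + sqrt(1065841))^(1/3) + (1029 + sqrt(1065841))^(1/3))/56) + C3*exp(-7^(1/3)*z*(-(1029 + sqrt(1065841))^(1/3) + 10*7^(1/3)/(1029 + sqrt(1065841))^(1/3))/28)


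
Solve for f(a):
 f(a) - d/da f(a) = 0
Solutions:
 f(a) = C1*exp(a)


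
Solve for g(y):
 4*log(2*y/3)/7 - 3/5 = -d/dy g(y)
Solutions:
 g(y) = C1 - 4*y*log(y)/7 - 4*y*log(2)/7 + 4*y*log(3)/7 + 41*y/35


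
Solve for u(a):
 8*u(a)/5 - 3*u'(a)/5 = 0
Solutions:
 u(a) = C1*exp(8*a/3)


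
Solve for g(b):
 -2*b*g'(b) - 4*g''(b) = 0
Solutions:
 g(b) = C1 + C2*erf(b/2)


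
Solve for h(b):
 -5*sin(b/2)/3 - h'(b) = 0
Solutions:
 h(b) = C1 + 10*cos(b/2)/3


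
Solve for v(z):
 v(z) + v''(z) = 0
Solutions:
 v(z) = C1*sin(z) + C2*cos(z)


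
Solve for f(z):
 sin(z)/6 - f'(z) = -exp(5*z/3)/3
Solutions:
 f(z) = C1 + exp(5*z/3)/5 - cos(z)/6


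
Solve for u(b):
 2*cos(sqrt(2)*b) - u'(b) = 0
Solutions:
 u(b) = C1 + sqrt(2)*sin(sqrt(2)*b)


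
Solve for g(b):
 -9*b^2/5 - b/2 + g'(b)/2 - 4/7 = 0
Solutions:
 g(b) = C1 + 6*b^3/5 + b^2/2 + 8*b/7


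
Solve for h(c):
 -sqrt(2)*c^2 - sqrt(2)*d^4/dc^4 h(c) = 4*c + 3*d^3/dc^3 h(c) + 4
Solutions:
 h(c) = C1 + C2*c + C3*c^2 + C4*exp(-3*sqrt(2)*c/2) - sqrt(2)*c^5/180 - c^4/27 + 2*c^3*(-9 + 2*sqrt(2))/81


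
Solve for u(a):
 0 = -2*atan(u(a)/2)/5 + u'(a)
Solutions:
 Integral(1/atan(_y/2), (_y, u(a))) = C1 + 2*a/5


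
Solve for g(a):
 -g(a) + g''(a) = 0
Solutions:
 g(a) = C1*exp(-a) + C2*exp(a)


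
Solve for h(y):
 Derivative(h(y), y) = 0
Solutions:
 h(y) = C1


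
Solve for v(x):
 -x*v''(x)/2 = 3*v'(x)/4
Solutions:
 v(x) = C1 + C2/sqrt(x)


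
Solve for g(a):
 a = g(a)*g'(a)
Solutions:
 g(a) = -sqrt(C1 + a^2)
 g(a) = sqrt(C1 + a^2)


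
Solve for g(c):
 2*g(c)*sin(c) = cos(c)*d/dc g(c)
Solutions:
 g(c) = C1/cos(c)^2


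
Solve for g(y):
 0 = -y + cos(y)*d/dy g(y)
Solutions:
 g(y) = C1 + Integral(y/cos(y), y)


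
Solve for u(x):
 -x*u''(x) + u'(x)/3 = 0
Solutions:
 u(x) = C1 + C2*x^(4/3)


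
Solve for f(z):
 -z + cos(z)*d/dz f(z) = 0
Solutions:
 f(z) = C1 + Integral(z/cos(z), z)
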